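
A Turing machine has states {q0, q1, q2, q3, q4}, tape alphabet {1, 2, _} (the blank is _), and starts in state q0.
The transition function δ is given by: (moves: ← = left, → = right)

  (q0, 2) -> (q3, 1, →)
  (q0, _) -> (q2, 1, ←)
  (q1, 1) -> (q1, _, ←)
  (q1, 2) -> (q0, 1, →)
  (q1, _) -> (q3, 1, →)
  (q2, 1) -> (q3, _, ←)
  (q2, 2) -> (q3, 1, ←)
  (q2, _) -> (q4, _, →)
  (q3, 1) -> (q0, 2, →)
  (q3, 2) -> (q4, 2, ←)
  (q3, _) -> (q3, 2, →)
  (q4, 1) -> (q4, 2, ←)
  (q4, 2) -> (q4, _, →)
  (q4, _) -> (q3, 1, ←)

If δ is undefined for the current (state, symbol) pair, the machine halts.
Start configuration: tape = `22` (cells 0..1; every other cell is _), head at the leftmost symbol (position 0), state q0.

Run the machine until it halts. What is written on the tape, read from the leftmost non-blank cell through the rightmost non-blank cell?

state=q0 head=0 tape=__[2]2__   (q0,2)→(q3,1,→)
state=q3 head=1 tape=__1[2]__   (q3,2)→(q4,2,←)
state=q4 head=0 tape=__[1]2__   (q4,1)→(q4,2,←)
state=q4 head=-1 tape=_[_]22__   (q4,_)→(q3,1,←)
state=q3 head=-2 tape=[_]122__   (q3,_)→(q3,2,→)
state=q3 head=-1 tape=2[1]22__   (q3,1)→(q0,2,→)
state=q0 head=0 tape=22[2]2__   (q0,2)→(q3,1,→)
state=q3 head=1 tape=221[2]__   (q3,2)→(q4,2,←)
state=q4 head=0 tape=22[1]2__   (q4,1)→(q4,2,←)
state=q4 head=-1 tape=2[2]22__   (q4,2)→(q4,_,→)
state=q4 head=0 tape=2_[2]2__   (q4,2)→(q4,_,→)
state=q4 head=1 tape=2__[2]__   (q4,2)→(q4,_,→)
state=q4 head=2 tape=2___[_]_   (q4,_)→(q3,1,←)
state=q3 head=1 tape=2__[_]1_   (q3,_)→(q3,2,→)
state=q3 head=2 tape=2__2[1]_   (q3,1)→(q0,2,→)
state=q0 head=3 tape=2__22[_]   (q0,_)→(q2,1,←)
state=q2 head=2 tape=2__2[2]1   (q2,2)→(q3,1,←)
state=q3 head=1 tape=2__[2]11   (q3,2)→(q4,2,←)
state=q4 head=0 tape=2_[_]211   (q4,_)→(q3,1,←)
state=q3 head=-1 tape=2[_]1211   (q3,_)→(q3,2,→)
state=q3 head=0 tape=22[1]211   (q3,1)→(q0,2,→)
state=q0 head=1 tape=222[2]11   (q0,2)→(q3,1,→)
state=q3 head=2 tape=2221[1]1   (q3,1)→(q0,2,→)
state=q0 head=3 tape=22212[1]
The non-blank tape span at halt is 222121.

222121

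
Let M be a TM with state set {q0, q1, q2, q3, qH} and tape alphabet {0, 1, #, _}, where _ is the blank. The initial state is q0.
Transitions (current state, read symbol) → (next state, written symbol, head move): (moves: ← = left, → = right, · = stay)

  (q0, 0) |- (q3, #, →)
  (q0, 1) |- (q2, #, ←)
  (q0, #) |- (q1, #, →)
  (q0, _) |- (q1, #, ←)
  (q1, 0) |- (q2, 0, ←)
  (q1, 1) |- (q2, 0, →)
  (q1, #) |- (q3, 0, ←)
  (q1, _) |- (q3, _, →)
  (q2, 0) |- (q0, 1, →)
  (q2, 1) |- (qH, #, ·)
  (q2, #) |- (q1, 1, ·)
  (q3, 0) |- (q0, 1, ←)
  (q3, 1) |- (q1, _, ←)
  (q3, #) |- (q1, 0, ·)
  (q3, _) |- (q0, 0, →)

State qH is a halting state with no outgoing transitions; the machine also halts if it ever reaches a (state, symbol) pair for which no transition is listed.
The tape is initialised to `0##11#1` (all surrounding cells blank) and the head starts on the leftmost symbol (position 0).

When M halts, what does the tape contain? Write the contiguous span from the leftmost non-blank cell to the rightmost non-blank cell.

q0 | [0]##11#1   read 0 → write #, move →, go to q3
q3 | #[#]#11#1   read # → write 0, move ·, go to q1
q1 | #[0]#11#1   read 0 → write 0, move ←, go to q2
q2 | [#]0#11#1   read # → write 1, move ·, go to q1
q1 | [1]0#11#1   read 1 → write 0, move →, go to q2
q2 | 0[0]#11#1   read 0 → write 1, move →, go to q0
q0 | 01[#]11#1   read # → write #, move →, go to q1
q1 | 01#[1]1#1   read 1 → write 0, move →, go to q2
q2 | 01#0[1]#1   read 1 → write #, move ·, go to qH
qH | 01#0[#]#1
The non-blank tape span at halt is 01#0##1.

01#0##1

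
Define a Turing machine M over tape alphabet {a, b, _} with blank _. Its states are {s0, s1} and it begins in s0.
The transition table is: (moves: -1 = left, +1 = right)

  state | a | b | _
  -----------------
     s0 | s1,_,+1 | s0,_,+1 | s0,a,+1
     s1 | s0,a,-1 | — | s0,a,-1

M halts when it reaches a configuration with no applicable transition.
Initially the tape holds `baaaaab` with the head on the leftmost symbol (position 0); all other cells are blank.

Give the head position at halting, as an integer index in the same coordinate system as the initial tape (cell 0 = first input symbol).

s0 | [b]aaaaab   read b → write _, move +1, go to s0
s0 | _[a]aaaab   read a → write _, move +1, go to s1
s1 | __[a]aaab   read a → write a, move -1, go to s0
s0 | _[_]aaaab   read _ → write a, move +1, go to s0
s0 | _a[a]aaab   read a → write _, move +1, go to s1
s1 | _a_[a]aab   read a → write a, move -1, go to s0
s0 | _a[_]aaab   read _ → write a, move +1, go to s0
s0 | _aa[a]aab   read a → write _, move +1, go to s1
s1 | _aa_[a]ab   read a → write a, move -1, go to s0
s0 | _aa[_]aab   read _ → write a, move +1, go to s0
s0 | _aaa[a]ab   read a → write _, move +1, go to s1
s1 | _aaa_[a]b   read a → write a, move -1, go to s0
s0 | _aaa[_]ab   read _ → write a, move +1, go to s0
s0 | _aaaa[a]b   read a → write _, move +1, go to s1
s1 | _aaaa_[b]
At halt the head is at cell 6.

6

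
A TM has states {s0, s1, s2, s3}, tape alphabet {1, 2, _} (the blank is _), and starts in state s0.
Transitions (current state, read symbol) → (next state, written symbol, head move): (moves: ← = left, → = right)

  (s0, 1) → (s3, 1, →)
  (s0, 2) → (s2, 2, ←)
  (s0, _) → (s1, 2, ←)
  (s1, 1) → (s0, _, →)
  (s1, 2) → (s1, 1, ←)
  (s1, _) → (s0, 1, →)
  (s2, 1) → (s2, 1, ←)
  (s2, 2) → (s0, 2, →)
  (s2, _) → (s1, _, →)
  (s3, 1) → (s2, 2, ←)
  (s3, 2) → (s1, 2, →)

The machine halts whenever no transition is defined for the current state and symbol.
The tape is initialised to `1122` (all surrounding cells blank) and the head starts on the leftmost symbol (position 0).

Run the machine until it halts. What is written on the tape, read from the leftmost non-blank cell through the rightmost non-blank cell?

1_11

state=s0 head=0 tape=_[1]122_   (s0,1)→(s3,1,→)
state=s3 head=1 tape=_1[1]22_   (s3,1)→(s2,2,←)
state=s2 head=0 tape=_[1]222_   (s2,1)→(s2,1,←)
state=s2 head=-1 tape=[_]1222_   (s2,_)→(s1,_,→)
state=s1 head=0 tape=_[1]222_   (s1,1)→(s0,_,→)
state=s0 head=1 tape=__[2]22_   (s0,2)→(s2,2,←)
state=s2 head=0 tape=_[_]222_   (s2,_)→(s1,_,→)
state=s1 head=1 tape=__[2]22_   (s1,2)→(s1,1,←)
state=s1 head=0 tape=_[_]122_   (s1,_)→(s0,1,→)
state=s0 head=1 tape=_1[1]22_   (s0,1)→(s3,1,→)
state=s3 head=2 tape=_11[2]2_   (s3,2)→(s1,2,→)
state=s1 head=3 tape=_112[2]_   (s1,2)→(s1,1,←)
state=s1 head=2 tape=_11[2]1_   (s1,2)→(s1,1,←)
state=s1 head=1 tape=_1[1]11_   (s1,1)→(s0,_,→)
state=s0 head=2 tape=_1_[1]1_   (s0,1)→(s3,1,→)
state=s3 head=3 tape=_1_1[1]_   (s3,1)→(s2,2,←)
state=s2 head=2 tape=_1_[1]2_   (s2,1)→(s2,1,←)
state=s2 head=1 tape=_1[_]12_   (s2,_)→(s1,_,→)
state=s1 head=2 tape=_1_[1]2_   (s1,1)→(s0,_,→)
state=s0 head=3 tape=_1__[2]_   (s0,2)→(s2,2,←)
state=s2 head=2 tape=_1_[_]2_   (s2,_)→(s1,_,→)
state=s1 head=3 tape=_1__[2]_   (s1,2)→(s1,1,←)
state=s1 head=2 tape=_1_[_]1_   (s1,_)→(s0,1,→)
state=s0 head=3 tape=_1_1[1]_   (s0,1)→(s3,1,→)
state=s3 head=4 tape=_1_11[_]
The non-blank tape span at halt is 1_11.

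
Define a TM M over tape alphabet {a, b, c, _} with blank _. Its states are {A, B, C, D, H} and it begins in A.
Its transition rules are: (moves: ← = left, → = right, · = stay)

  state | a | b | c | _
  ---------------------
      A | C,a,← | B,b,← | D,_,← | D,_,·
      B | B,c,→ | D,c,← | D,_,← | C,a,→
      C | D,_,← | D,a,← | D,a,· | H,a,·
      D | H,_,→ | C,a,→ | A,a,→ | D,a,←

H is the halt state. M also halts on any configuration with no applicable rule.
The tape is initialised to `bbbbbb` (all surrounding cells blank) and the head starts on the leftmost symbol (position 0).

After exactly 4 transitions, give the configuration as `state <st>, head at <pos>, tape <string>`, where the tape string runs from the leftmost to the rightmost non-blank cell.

state=A head=0 tape=_[b]bbbbb   (A,b)→(B,b,←)
state=B head=-1 tape=[_]bbbbbb   (B,_)→(C,a,→)
state=C head=0 tape=a[b]bbbbb   (C,b)→(D,a,←)
state=D head=-1 tape=[a]abbbbb   (D,a)→(H,_,→)
state=H head=0 tape=_[a]bbbbb
After 4 steps: state H, head at 0, tape abbbbb.

state H, head at 0, tape abbbbb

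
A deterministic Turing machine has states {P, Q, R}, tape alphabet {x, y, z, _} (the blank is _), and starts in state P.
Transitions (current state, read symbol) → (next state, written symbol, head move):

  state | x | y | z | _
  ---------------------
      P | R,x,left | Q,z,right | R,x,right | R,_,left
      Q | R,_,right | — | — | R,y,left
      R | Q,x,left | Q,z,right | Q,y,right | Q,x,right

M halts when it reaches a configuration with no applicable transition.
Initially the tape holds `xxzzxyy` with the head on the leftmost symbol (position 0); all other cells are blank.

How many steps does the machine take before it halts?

8

P | ___[x]xzzxyy   read x → write x, move left, go to R
R | __[_]xxzzxyy   read _ → write x, move right, go to Q
Q | __x[x]xzzxyy   read x → write _, move right, go to R
R | __x_[x]zzxyy   read x → write x, move left, go to Q
Q | __x[_]xzzxyy   read _ → write y, move left, go to R
R | __[x]yxzzxyy   read x → write x, move left, go to Q
Q | _[_]xyxzzxyy   read _ → write y, move left, go to R
R | [_]yxyxzzxyy   read _ → write x, move right, go to Q
Q | x[y]xyxzzxyy
M halts after 8 transitions.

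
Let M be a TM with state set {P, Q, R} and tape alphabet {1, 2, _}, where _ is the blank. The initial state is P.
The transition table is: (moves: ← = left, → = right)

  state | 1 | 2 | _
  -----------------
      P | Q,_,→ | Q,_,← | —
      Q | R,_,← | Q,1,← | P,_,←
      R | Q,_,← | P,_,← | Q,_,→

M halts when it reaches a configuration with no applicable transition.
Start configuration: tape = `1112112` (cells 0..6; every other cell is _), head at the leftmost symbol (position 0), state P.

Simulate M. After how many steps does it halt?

state=P head=0 tape=[1]112112   (P,1)→(Q,_,→)
state=Q head=1 tape=_[1]12112   (Q,1)→(R,_,←)
state=R head=0 tape=[_]_12112   (R,_)→(Q,_,→)
state=Q head=1 tape=_[_]12112   (Q,_)→(P,_,←)
state=P head=0 tape=[_]_12112
M halts after 4 transitions.

4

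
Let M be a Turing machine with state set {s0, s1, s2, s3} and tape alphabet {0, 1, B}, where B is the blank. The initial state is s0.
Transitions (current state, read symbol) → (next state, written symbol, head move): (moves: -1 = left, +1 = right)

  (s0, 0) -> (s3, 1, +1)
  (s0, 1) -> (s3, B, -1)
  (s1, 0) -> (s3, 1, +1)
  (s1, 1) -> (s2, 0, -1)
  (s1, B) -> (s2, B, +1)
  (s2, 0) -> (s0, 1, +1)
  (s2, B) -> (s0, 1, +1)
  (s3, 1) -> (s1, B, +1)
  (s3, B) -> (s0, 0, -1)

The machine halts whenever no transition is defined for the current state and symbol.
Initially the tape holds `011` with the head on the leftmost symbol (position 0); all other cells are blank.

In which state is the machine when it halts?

s0 | [0]11BB   read 0 → write 1, move +1, go to s3
s3 | 1[1]1BB   read 1 → write B, move +1, go to s1
s1 | 1B[1]BB   read 1 → write 0, move -1, go to s2
s2 | 1[B]0BB   read B → write 1, move +1, go to s0
s0 | 11[0]BB   read 0 → write 1, move +1, go to s3
s3 | 111[B]B   read B → write 0, move -1, go to s0
s0 | 11[1]0B   read 1 → write B, move -1, go to s3
s3 | 1[1]B0B   read 1 → write B, move +1, go to s1
s1 | 1B[B]0B   read B → write B, move +1, go to s2
s2 | 1BB[0]B   read 0 → write 1, move +1, go to s0
s0 | 1BB1[B]
No transition is defined for (s0, B); M halts in state s0.

s0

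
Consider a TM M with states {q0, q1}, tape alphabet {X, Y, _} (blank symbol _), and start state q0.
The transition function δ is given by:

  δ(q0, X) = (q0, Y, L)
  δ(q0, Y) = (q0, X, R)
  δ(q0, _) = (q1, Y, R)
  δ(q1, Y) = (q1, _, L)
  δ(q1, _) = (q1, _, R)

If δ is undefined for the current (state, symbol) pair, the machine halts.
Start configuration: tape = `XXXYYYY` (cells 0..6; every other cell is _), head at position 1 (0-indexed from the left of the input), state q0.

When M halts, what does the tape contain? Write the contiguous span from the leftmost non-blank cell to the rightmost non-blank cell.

state=q0 head=1 tape=__X[X]XYYYY   (q0,X)→(q0,Y,L)
state=q0 head=0 tape=__[X]YXYYYY   (q0,X)→(q0,Y,L)
state=q0 head=-1 tape=_[_]YYXYYYY   (q0,_)→(q1,Y,R)
state=q1 head=0 tape=_Y[Y]YXYYYY   (q1,Y)→(q1,_,L)
state=q1 head=-1 tape=_[Y]_YXYYYY   (q1,Y)→(q1,_,L)
state=q1 head=-2 tape=[_]__YXYYYY   (q1,_)→(q1,_,R)
state=q1 head=-1 tape=_[_]_YXYYYY   (q1,_)→(q1,_,R)
state=q1 head=0 tape=__[_]YXYYYY   (q1,_)→(q1,_,R)
state=q1 head=1 tape=___[Y]XYYYY   (q1,Y)→(q1,_,L)
state=q1 head=0 tape=__[_]_XYYYY   (q1,_)→(q1,_,R)
state=q1 head=1 tape=___[_]XYYYY   (q1,_)→(q1,_,R)
state=q1 head=2 tape=____[X]YYYY
The non-blank tape span at halt is XYYYY.

XYYYY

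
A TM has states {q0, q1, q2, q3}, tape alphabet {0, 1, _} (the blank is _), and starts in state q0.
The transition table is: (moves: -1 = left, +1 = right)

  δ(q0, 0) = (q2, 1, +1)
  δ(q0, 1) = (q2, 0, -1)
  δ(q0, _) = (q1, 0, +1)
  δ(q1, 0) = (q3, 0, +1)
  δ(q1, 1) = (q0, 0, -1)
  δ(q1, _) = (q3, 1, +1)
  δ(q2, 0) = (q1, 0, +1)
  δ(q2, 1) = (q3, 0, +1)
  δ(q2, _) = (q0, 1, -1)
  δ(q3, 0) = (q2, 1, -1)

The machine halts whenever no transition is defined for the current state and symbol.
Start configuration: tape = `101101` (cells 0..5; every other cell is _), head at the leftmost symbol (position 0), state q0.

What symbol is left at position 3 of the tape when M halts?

q0 | __[1]01101   read 1 → write 0, move -1, go to q2
q2 | _[_]001101   read _ → write 1, move -1, go to q0
q0 | [_]1001101   read _ → write 0, move +1, go to q1
q1 | 0[1]001101   read 1 → write 0, move -1, go to q0
q0 | [0]0001101   read 0 → write 1, move +1, go to q2
q2 | 1[0]001101   read 0 → write 0, move +1, go to q1
q1 | 10[0]01101   read 0 → write 0, move +1, go to q3
q3 | 100[0]1101   read 0 → write 1, move -1, go to q2
q2 | 10[0]11101   read 0 → write 0, move +1, go to q1
q1 | 100[1]1101   read 1 → write 0, move -1, go to q0
q0 | 10[0]01101   read 0 → write 1, move +1, go to q2
q2 | 101[0]1101   read 0 → write 0, move +1, go to q1
q1 | 1010[1]101   read 1 → write 0, move -1, go to q0
q0 | 101[0]0101   read 0 → write 1, move +1, go to q2
q2 | 1011[0]101   read 0 → write 0, move +1, go to q1
q1 | 10110[1]01   read 1 → write 0, move -1, go to q0
q0 | 1011[0]001   read 0 → write 1, move +1, go to q2
q2 | 10111[0]01   read 0 → write 0, move +1, go to q1
q1 | 101110[0]1   read 0 → write 0, move +1, go to q3
q3 | 1011100[1]
Cell 3 holds 0 when M halts.

0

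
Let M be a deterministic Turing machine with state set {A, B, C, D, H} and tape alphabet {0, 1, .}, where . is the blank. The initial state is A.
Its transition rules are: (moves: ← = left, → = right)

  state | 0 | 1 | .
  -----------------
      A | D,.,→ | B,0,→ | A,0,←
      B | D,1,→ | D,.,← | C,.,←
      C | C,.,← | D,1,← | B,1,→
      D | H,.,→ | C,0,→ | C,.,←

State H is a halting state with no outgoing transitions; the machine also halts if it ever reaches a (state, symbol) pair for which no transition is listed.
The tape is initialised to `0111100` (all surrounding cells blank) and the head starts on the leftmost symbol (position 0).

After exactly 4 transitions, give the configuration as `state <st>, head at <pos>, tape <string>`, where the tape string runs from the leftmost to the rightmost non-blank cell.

A | [0]111100   read 0 → write ., move →, go to D
D | .[1]11100   read 1 → write 0, move →, go to C
C | .0[1]1100   read 1 → write 1, move ←, go to D
D | .[0]11100   read 0 → write ., move →, go to H
H | ..[1]1100
After 4 steps: state H, head at 2, tape 11100.

state H, head at 2, tape 11100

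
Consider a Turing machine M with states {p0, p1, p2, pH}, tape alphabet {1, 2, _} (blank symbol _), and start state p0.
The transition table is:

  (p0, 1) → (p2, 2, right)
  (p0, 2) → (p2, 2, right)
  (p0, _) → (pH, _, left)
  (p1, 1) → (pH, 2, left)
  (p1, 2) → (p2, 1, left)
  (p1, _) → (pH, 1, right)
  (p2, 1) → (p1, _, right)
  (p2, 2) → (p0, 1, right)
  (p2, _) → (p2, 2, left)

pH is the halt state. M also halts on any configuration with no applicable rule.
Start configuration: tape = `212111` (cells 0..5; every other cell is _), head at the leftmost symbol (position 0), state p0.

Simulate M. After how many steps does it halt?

8

p0 | [2]12111   read 2 → write 2, move right, go to p2
p2 | 2[1]2111   read 1 → write _, move right, go to p1
p1 | 2_[2]111   read 2 → write 1, move left, go to p2
p2 | 2[_]1111   read _ → write 2, move left, go to p2
p2 | [2]21111   read 2 → write 1, move right, go to p0
p0 | 1[2]1111   read 2 → write 2, move right, go to p2
p2 | 12[1]111   read 1 → write _, move right, go to p1
p1 | 12_[1]11   read 1 → write 2, move left, go to pH
pH | 12[_]211
M halts after 8 transitions.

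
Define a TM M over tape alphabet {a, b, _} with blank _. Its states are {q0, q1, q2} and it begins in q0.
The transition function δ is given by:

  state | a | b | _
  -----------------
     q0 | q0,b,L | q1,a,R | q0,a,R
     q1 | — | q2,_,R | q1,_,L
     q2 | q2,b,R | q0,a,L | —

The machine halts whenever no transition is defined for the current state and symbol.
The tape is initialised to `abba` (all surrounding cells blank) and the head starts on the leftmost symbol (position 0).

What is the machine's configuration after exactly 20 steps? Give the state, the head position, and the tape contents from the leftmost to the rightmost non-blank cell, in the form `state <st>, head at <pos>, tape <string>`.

state q0, head at -2, tape abbbbba

q0 | ___[a]bba   read a → write b, move L, go to q0
q0 | __[_]bbba   read _ → write a, move R, go to q0
q0 | __a[b]bba   read b → write a, move R, go to q1
q1 | __aa[b]ba   read b → write _, move R, go to q2
q2 | __aa_[b]a   read b → write a, move L, go to q0
q0 | __aa[_]aa   read _ → write a, move R, go to q0
q0 | __aaa[a]a   read a → write b, move L, go to q0
q0 | __aa[a]ba   read a → write b, move L, go to q0
q0 | __a[a]bba   read a → write b, move L, go to q0
q0 | __[a]bbba   read a → write b, move L, go to q0
q0 | _[_]bbbba   read _ → write a, move R, go to q0
q0 | _a[b]bbba   read b → write a, move R, go to q1
q1 | _aa[b]bba   read b → write _, move R, go to q2
q2 | _aa_[b]ba   read b → write a, move L, go to q0
q0 | _aa[_]aba   read _ → write a, move R, go to q0
q0 | _aaa[a]ba   read a → write b, move L, go to q0
q0 | _aa[a]bba   read a → write b, move L, go to q0
q0 | _a[a]bbba   read a → write b, move L, go to q0
q0 | _[a]bbbba   read a → write b, move L, go to q0
q0 | [_]bbbbba   read _ → write a, move R, go to q0
q0 | a[b]bbbba
After 20 steps: state q0, head at -2, tape abbbbba.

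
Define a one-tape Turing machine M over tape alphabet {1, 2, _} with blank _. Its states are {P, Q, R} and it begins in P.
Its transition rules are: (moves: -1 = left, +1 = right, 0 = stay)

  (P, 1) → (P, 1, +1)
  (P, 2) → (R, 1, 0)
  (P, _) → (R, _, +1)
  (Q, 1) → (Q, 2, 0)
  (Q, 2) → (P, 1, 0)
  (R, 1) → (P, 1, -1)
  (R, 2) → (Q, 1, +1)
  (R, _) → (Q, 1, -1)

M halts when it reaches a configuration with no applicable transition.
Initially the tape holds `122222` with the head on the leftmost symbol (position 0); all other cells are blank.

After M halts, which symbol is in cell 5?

1

state=P head=0 tape=[1]22222__   (P,1)→(P,1,+1)
state=P head=1 tape=1[2]2222__   (P,2)→(R,1,0)
state=R head=1 tape=1[1]2222__   (R,1)→(P,1,-1)
state=P head=0 tape=[1]12222__   (P,1)→(P,1,+1)
state=P head=1 tape=1[1]2222__   (P,1)→(P,1,+1)
state=P head=2 tape=11[2]222__   (P,2)→(R,1,0)
state=R head=2 tape=11[1]222__   (R,1)→(P,1,-1)
state=P head=1 tape=1[1]1222__   (P,1)→(P,1,+1)
state=P head=2 tape=11[1]222__   (P,1)→(P,1,+1)
state=P head=3 tape=111[2]22__   (P,2)→(R,1,0)
state=R head=3 tape=111[1]22__   (R,1)→(P,1,-1)
state=P head=2 tape=11[1]122__   (P,1)→(P,1,+1)
state=P head=3 tape=111[1]22__   (P,1)→(P,1,+1)
state=P head=4 tape=1111[2]2__   (P,2)→(R,1,0)
state=R head=4 tape=1111[1]2__   (R,1)→(P,1,-1)
state=P head=3 tape=111[1]12__   (P,1)→(P,1,+1)
state=P head=4 tape=1111[1]2__   (P,1)→(P,1,+1)
state=P head=5 tape=11111[2]__   (P,2)→(R,1,0)
state=R head=5 tape=11111[1]__   (R,1)→(P,1,-1)
state=P head=4 tape=1111[1]1__   (P,1)→(P,1,+1)
state=P head=5 tape=11111[1]__   (P,1)→(P,1,+1)
state=P head=6 tape=111111[_]_   (P,_)→(R,_,+1)
state=R head=7 tape=111111_[_]   (R,_)→(Q,1,-1)
state=Q head=6 tape=111111[_]1
Cell 5 holds 1 when M halts.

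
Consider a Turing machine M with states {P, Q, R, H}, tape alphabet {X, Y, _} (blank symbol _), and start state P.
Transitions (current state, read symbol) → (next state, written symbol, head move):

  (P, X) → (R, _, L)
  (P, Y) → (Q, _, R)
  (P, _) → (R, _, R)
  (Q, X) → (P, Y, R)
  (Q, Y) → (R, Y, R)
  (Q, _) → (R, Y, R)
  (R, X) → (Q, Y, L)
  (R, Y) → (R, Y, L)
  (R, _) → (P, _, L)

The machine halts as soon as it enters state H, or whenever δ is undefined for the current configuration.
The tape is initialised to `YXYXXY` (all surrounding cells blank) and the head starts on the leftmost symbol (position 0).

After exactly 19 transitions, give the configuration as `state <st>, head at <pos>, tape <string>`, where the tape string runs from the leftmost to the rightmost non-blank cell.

P | [Y]XYXXY   read Y → write _, move R, go to Q
Q | _[X]YXXY   read X → write Y, move R, go to P
P | _Y[Y]XXY   read Y → write _, move R, go to Q
Q | _Y_[X]XY   read X → write Y, move R, go to P
P | _Y_Y[X]Y   read X → write _, move L, go to R
R | _Y_[Y]_Y   read Y → write Y, move L, go to R
R | _Y[_]Y_Y   read _ → write _, move L, go to P
P | _[Y]_Y_Y   read Y → write _, move R, go to Q
Q | __[_]Y_Y   read _ → write Y, move R, go to R
R | __Y[Y]_Y   read Y → write Y, move L, go to R
R | __[Y]Y_Y   read Y → write Y, move L, go to R
R | _[_]YY_Y   read _ → write _, move L, go to P
P | [_]_YY_Y   read _ → write _, move R, go to R
R | _[_]YY_Y   read _ → write _, move L, go to P
P | [_]_YY_Y   read _ → write _, move R, go to R
R | _[_]YY_Y   read _ → write _, move L, go to P
P | [_]_YY_Y   read _ → write _, move R, go to R
R | _[_]YY_Y   read _ → write _, move L, go to P
P | [_]_YY_Y   read _ → write _, move R, go to R
R | _[_]YY_Y
After 19 steps: state R, head at 1, tape YY_Y.

state R, head at 1, tape YY_Y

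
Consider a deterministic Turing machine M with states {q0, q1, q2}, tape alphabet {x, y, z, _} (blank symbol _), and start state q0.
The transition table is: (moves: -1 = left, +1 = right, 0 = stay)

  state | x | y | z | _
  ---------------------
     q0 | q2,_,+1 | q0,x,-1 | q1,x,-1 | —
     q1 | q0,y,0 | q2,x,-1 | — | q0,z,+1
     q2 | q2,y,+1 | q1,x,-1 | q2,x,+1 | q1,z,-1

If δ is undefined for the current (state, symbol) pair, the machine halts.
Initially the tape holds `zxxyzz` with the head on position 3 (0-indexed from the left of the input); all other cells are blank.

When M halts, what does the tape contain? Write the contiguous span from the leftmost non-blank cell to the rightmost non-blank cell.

q0 | zxx[y]zz__   read y → write x, move -1, go to q0
q0 | zx[x]xzz__   read x → write _, move +1, go to q2
q2 | zx_[x]zz__   read x → write y, move +1, go to q2
q2 | zx_y[z]z__   read z → write x, move +1, go to q2
q2 | zx_yx[z]__   read z → write x, move +1, go to q2
q2 | zx_yxx[_]_   read _ → write z, move -1, go to q1
q1 | zx_yx[x]z_   read x → write y, move 0, go to q0
q0 | zx_yx[y]z_   read y → write x, move -1, go to q0
q0 | zx_y[x]xz_   read x → write _, move +1, go to q2
q2 | zx_y_[x]z_   read x → write y, move +1, go to q2
q2 | zx_y_y[z]_   read z → write x, move +1, go to q2
q2 | zx_y_yx[_]   read _ → write z, move -1, go to q1
q1 | zx_y_y[x]z   read x → write y, move 0, go to q0
q0 | zx_y_y[y]z   read y → write x, move -1, go to q0
q0 | zx_y_[y]xz   read y → write x, move -1, go to q0
q0 | zx_y[_]xxz
The non-blank tape span at halt is zx_y_xxz.

zx_y_xxz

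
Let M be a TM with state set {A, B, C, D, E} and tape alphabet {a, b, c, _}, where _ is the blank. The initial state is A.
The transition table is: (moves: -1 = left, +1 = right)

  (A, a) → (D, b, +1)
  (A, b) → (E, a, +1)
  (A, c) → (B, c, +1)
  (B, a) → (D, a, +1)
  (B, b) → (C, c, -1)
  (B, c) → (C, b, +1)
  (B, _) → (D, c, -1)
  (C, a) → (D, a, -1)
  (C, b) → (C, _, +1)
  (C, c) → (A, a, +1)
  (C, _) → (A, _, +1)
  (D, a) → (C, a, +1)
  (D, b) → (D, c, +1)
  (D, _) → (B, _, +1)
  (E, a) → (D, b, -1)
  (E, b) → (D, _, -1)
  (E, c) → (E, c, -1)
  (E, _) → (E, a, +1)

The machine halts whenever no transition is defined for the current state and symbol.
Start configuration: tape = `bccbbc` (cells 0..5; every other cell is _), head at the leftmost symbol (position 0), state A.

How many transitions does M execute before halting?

15

state=A head=0 tape=_[b]ccbbc_   (A,b)→(E,a,+1)
state=E head=1 tape=_a[c]cbbc_   (E,c)→(E,c,-1)
state=E head=0 tape=_[a]ccbbc_   (E,a)→(D,b,-1)
state=D head=-1 tape=[_]bccbbc_   (D,_)→(B,_,+1)
state=B head=0 tape=_[b]ccbbc_   (B,b)→(C,c,-1)
state=C head=-1 tape=[_]cccbbc_   (C,_)→(A,_,+1)
state=A head=0 tape=_[c]ccbbc_   (A,c)→(B,c,+1)
state=B head=1 tape=_c[c]cbbc_   (B,c)→(C,b,+1)
state=C head=2 tape=_cb[c]bbc_   (C,c)→(A,a,+1)
state=A head=3 tape=_cba[b]bc_   (A,b)→(E,a,+1)
state=E head=4 tape=_cbaa[b]c_   (E,b)→(D,_,-1)
state=D head=3 tape=_cba[a]_c_   (D,a)→(C,a,+1)
state=C head=4 tape=_cbaa[_]c_   (C,_)→(A,_,+1)
state=A head=5 tape=_cbaa_[c]_   (A,c)→(B,c,+1)
state=B head=6 tape=_cbaa_c[_]   (B,_)→(D,c,-1)
state=D head=5 tape=_cbaa_[c]c
M halts after 15 transitions.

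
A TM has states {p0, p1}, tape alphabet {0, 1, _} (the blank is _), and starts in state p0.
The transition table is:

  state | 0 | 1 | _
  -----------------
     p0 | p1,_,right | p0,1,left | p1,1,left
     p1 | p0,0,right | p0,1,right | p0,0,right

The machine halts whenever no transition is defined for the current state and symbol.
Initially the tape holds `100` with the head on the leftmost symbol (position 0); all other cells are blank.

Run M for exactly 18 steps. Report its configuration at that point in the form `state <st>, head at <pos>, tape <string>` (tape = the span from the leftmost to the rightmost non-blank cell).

p0 | ____[1]00   read 1 → write 1, move left, go to p0
p0 | ___[_]100   read _ → write 1, move left, go to p1
p1 | __[_]1100   read _ → write 0, move right, go to p0
p0 | __0[1]100   read 1 → write 1, move left, go to p0
p0 | __[0]1100   read 0 → write _, move right, go to p1
p1 | ___[1]100   read 1 → write 1, move right, go to p0
p0 | ___1[1]00   read 1 → write 1, move left, go to p0
p0 | ___[1]100   read 1 → write 1, move left, go to p0
p0 | __[_]1100   read _ → write 1, move left, go to p1
p1 | _[_]11100   read _ → write 0, move right, go to p0
p0 | _0[1]1100   read 1 → write 1, move left, go to p0
p0 | _[0]11100   read 0 → write _, move right, go to p1
p1 | __[1]1100   read 1 → write 1, move right, go to p0
p0 | __1[1]100   read 1 → write 1, move left, go to p0
p0 | __[1]1100   read 1 → write 1, move left, go to p0
p0 | _[_]11100   read _ → write 1, move left, go to p1
p1 | [_]111100   read _ → write 0, move right, go to p0
p0 | 0[1]11100   read 1 → write 1, move left, go to p0
p0 | [0]111100
After 18 steps: state p0, head at -4, tape 0111100.

state p0, head at -4, tape 0111100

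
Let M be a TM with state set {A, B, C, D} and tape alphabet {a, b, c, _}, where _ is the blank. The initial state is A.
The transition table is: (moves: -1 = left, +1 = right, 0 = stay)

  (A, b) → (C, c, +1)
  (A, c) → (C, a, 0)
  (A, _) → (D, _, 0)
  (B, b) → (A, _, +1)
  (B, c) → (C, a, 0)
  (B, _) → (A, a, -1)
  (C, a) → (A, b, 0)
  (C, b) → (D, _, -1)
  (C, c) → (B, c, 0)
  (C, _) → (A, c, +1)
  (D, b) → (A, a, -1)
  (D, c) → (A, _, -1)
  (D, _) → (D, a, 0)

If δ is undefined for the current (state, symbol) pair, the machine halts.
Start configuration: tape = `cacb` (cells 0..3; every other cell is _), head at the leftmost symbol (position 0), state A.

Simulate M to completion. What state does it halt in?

A | [c]acb   read c → write a, move 0, go to C
C | [a]acb   read a → write b, move 0, go to A
A | [b]acb   read b → write c, move +1, go to C
C | c[a]cb   read a → write b, move 0, go to A
A | c[b]cb   read b → write c, move +1, go to C
C | cc[c]b   read c → write c, move 0, go to B
B | cc[c]b   read c → write a, move 0, go to C
C | cc[a]b   read a → write b, move 0, go to A
A | cc[b]b   read b → write c, move +1, go to C
C | ccc[b]   read b → write _, move -1, go to D
D | cc[c]_   read c → write _, move -1, go to A
A | c[c]__   read c → write a, move 0, go to C
C | c[a]__   read a → write b, move 0, go to A
A | c[b]__   read b → write c, move +1, go to C
C | cc[_]_   read _ → write c, move +1, go to A
A | ccc[_]   read _ → write _, move 0, go to D
D | ccc[_]   read _ → write a, move 0, go to D
D | ccc[a]
No transition is defined for (D, a); M halts in state D.

D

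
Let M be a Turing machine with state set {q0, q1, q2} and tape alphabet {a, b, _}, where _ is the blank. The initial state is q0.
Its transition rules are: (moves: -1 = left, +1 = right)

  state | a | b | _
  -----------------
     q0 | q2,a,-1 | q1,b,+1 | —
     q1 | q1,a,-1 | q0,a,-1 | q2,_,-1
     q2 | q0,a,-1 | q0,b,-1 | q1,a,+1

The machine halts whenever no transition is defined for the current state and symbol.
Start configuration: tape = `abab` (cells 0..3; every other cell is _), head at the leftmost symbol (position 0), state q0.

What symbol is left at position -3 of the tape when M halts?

a

state=q0 head=0 tape=____[a]bab   (q0,a)→(q2,a,-1)
state=q2 head=-1 tape=___[_]abab   (q2,_)→(q1,a,+1)
state=q1 head=0 tape=___a[a]bab   (q1,a)→(q1,a,-1)
state=q1 head=-1 tape=___[a]abab   (q1,a)→(q1,a,-1)
state=q1 head=-2 tape=__[_]aabab   (q1,_)→(q2,_,-1)
state=q2 head=-3 tape=_[_]_aabab   (q2,_)→(q1,a,+1)
state=q1 head=-2 tape=_a[_]aabab   (q1,_)→(q2,_,-1)
state=q2 head=-3 tape=_[a]_aabab   (q2,a)→(q0,a,-1)
state=q0 head=-4 tape=[_]a_aabab
Cell -3 holds a when M halts.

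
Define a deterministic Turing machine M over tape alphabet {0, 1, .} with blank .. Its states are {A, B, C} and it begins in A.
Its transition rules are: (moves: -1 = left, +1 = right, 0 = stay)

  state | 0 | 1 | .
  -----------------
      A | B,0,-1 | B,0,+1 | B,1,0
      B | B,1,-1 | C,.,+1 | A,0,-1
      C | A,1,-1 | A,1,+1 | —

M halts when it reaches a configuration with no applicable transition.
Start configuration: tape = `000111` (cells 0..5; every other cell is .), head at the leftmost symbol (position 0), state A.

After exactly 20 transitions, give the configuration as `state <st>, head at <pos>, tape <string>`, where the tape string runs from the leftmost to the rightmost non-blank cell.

state A, head at 2, tape 10111

A | ..[0]00111   read 0 → write 0, move -1, go to B
B | .[.]000111   read . → write 0, move -1, go to A
A | [.]0000111   read . → write 1, move 0, go to B
B | [1]0000111   read 1 → write ., move +1, go to C
C | .[0]000111   read 0 → write 1, move -1, go to A
A | [.]1000111   read . → write 1, move 0, go to B
B | [1]1000111   read 1 → write ., move +1, go to C
C | .[1]000111   read 1 → write 1, move +1, go to A
A | .1[0]00111   read 0 → write 0, move -1, go to B
B | .[1]000111   read 1 → write ., move +1, go to C
C | ..[0]00111   read 0 → write 1, move -1, go to A
A | .[.]100111   read . → write 1, move 0, go to B
B | .[1]100111   read 1 → write ., move +1, go to C
C | ..[1]00111   read 1 → write 1, move +1, go to A
A | ..1[0]0111   read 0 → write 0, move -1, go to B
B | ..[1]00111   read 1 → write ., move +1, go to C
C | ...[0]0111   read 0 → write 1, move -1, go to A
A | ..[.]10111   read . → write 1, move 0, go to B
B | ..[1]10111   read 1 → write ., move +1, go to C
C | ...[1]0111   read 1 → write 1, move +1, go to A
A | ...1[0]111
After 20 steps: state A, head at 2, tape 10111.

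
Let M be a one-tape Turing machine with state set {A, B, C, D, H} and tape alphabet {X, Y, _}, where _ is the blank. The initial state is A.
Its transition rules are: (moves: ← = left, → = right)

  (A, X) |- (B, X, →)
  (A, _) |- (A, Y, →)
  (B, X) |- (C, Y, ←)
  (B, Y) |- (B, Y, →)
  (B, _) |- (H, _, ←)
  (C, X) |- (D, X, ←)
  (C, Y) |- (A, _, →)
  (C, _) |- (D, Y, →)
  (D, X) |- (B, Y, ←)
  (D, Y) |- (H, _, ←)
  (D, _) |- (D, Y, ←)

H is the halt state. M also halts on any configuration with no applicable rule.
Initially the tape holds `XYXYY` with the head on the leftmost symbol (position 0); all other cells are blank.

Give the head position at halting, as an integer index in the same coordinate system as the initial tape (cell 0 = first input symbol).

2

A | [X]YXYY   read X → write X, move →, go to B
B | X[Y]XYY   read Y → write Y, move →, go to B
B | XY[X]YY   read X → write Y, move ←, go to C
C | X[Y]YYY   read Y → write _, move →, go to A
A | X_[Y]YY
At halt the head is at cell 2.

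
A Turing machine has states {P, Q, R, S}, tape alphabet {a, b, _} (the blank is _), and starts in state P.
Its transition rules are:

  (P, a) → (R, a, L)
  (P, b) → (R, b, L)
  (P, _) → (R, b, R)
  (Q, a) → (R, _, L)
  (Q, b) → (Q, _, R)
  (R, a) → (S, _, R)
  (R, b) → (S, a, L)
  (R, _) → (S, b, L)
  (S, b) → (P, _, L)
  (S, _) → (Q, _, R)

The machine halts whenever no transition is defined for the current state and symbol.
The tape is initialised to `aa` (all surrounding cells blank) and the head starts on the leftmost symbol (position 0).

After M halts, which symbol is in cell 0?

_

P | __[a]a   read a → write a, move L, go to R
R | _[_]aa   read _ → write b, move L, go to S
S | [_]baa   read _ → write _, move R, go to Q
Q | _[b]aa   read b → write _, move R, go to Q
Q | __[a]a   read a → write _, move L, go to R
R | _[_]_a   read _ → write b, move L, go to S
S | [_]b_a   read _ → write _, move R, go to Q
Q | _[b]_a   read b → write _, move R, go to Q
Q | __[_]a
Cell 0 holds _ when M halts.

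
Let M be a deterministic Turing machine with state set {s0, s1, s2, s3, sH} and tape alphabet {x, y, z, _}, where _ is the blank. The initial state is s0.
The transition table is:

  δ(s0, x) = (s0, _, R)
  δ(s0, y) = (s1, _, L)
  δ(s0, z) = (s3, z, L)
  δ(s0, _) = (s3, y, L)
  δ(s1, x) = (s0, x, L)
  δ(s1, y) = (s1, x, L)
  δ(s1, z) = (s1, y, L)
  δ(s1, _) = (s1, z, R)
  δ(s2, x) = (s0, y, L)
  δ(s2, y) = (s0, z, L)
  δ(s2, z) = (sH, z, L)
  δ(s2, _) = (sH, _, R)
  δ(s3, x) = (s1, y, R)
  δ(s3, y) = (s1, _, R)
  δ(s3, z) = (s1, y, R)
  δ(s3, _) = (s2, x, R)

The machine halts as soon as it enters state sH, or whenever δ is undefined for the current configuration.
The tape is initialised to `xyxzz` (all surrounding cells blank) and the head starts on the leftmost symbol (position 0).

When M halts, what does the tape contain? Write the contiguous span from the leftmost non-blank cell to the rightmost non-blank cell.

xzxyxzz

s0 | __[x]yxzz   read x → write _, move R, go to s0
s0 | ___[y]xzz   read y → write _, move L, go to s1
s1 | __[_]_xzz   read _ → write z, move R, go to s1
s1 | __z[_]xzz   read _ → write z, move R, go to s1
s1 | __zz[x]zz   read x → write x, move L, go to s0
s0 | __z[z]xzz   read z → write z, move L, go to s3
s3 | __[z]zxzz   read z → write y, move R, go to s1
s1 | __y[z]xzz   read z → write y, move L, go to s1
s1 | __[y]yxzz   read y → write x, move L, go to s1
s1 | _[_]xyxzz   read _ → write z, move R, go to s1
s1 | _z[x]yxzz   read x → write x, move L, go to s0
s0 | _[z]xyxzz   read z → write z, move L, go to s3
s3 | [_]zxyxzz   read _ → write x, move R, go to s2
s2 | x[z]xyxzz   read z → write z, move L, go to sH
sH | [x]zxyxzz
The non-blank tape span at halt is xzxyxzz.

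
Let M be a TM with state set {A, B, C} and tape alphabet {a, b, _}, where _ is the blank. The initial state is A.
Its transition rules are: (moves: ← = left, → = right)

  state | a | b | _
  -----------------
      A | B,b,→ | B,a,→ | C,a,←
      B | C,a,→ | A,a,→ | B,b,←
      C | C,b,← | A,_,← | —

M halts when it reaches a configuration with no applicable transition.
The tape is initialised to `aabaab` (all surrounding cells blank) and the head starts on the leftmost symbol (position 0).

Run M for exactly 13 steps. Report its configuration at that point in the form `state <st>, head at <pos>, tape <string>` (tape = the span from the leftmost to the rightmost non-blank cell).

A | _[a]abaab   read a → write b, move →, go to B
B | _b[a]baab   read a → write a, move →, go to C
C | _ba[b]aab   read b → write _, move ←, go to A
A | _b[a]_aab   read a → write b, move →, go to B
B | _bb[_]aab   read _ → write b, move ←, go to B
B | _b[b]baab   read b → write a, move →, go to A
A | _ba[b]aab   read b → write a, move →, go to B
B | _baa[a]ab   read a → write a, move →, go to C
C | _baaa[a]b   read a → write b, move ←, go to C
C | _baa[a]bb   read a → write b, move ←, go to C
C | _ba[a]bbb   read a → write b, move ←, go to C
C | _b[a]bbbb   read a → write b, move ←, go to C
C | _[b]bbbbb   read b → write _, move ←, go to A
A | [_]_bbbbb
After 13 steps: state A, head at -1, tape bbbbb.

state A, head at -1, tape bbbbb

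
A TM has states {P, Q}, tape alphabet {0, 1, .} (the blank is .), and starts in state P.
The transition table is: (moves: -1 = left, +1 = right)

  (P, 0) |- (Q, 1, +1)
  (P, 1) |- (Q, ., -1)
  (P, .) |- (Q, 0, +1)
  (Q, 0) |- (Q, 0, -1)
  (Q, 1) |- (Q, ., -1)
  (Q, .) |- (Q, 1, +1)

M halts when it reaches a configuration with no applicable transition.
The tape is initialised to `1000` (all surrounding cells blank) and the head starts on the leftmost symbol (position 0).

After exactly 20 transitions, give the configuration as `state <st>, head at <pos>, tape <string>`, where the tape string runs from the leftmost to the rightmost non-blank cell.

state=P head=0 tape=...[1]000   (P,1)→(Q,.,-1)
state=Q head=-1 tape=..[.].000   (Q,.)→(Q,1,+1)
state=Q head=0 tape=..1[.]000   (Q,.)→(Q,1,+1)
state=Q head=1 tape=..11[0]00   (Q,0)→(Q,0,-1)
state=Q head=0 tape=..1[1]000   (Q,1)→(Q,.,-1)
state=Q head=-1 tape=..[1].000   (Q,1)→(Q,.,-1)
state=Q head=-2 tape=.[.]..000   (Q,.)→(Q,1,+1)
state=Q head=-1 tape=.1[.].000   (Q,.)→(Q,1,+1)
state=Q head=0 tape=.11[.]000   (Q,.)→(Q,1,+1)
state=Q head=1 tape=.111[0]00   (Q,0)→(Q,0,-1)
state=Q head=0 tape=.11[1]000   (Q,1)→(Q,.,-1)
state=Q head=-1 tape=.1[1].000   (Q,1)→(Q,.,-1)
state=Q head=-2 tape=.[1]..000   (Q,1)→(Q,.,-1)
state=Q head=-3 tape=[.]...000   (Q,.)→(Q,1,+1)
state=Q head=-2 tape=1[.]..000   (Q,.)→(Q,1,+1)
state=Q head=-1 tape=11[.].000   (Q,.)→(Q,1,+1)
state=Q head=0 tape=111[.]000   (Q,.)→(Q,1,+1)
state=Q head=1 tape=1111[0]00   (Q,0)→(Q,0,-1)
state=Q head=0 tape=111[1]000   (Q,1)→(Q,.,-1)
state=Q head=-1 tape=11[1].000   (Q,1)→(Q,.,-1)
state=Q head=-2 tape=1[1]..000
After 20 steps: state Q, head at -2, tape 11..000.

state Q, head at -2, tape 11..000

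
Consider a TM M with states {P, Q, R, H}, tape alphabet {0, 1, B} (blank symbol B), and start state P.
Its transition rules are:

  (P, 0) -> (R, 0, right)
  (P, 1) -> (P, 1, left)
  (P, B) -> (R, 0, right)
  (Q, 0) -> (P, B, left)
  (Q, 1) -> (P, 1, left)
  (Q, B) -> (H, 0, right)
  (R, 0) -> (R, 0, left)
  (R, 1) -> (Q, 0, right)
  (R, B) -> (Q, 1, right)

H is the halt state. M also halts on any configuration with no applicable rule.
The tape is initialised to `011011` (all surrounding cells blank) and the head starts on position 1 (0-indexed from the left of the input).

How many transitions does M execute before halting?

20

P | 0[1]1011BB   read 1 → write 1, move left, go to P
P | [0]11011BB   read 0 → write 0, move right, go to R
R | 0[1]1011BB   read 1 → write 0, move right, go to Q
Q | 00[1]011BB   read 1 → write 1, move left, go to P
P | 0[0]1011BB   read 0 → write 0, move right, go to R
R | 00[1]011BB   read 1 → write 0, move right, go to Q
Q | 000[0]11BB   read 0 → write B, move left, go to P
P | 00[0]B11BB   read 0 → write 0, move right, go to R
R | 000[B]11BB   read B → write 1, move right, go to Q
Q | 0001[1]1BB   read 1 → write 1, move left, go to P
P | 000[1]11BB   read 1 → write 1, move left, go to P
P | 00[0]111BB   read 0 → write 0, move right, go to R
R | 000[1]11BB   read 1 → write 0, move right, go to Q
Q | 0000[1]1BB   read 1 → write 1, move left, go to P
P | 000[0]11BB   read 0 → write 0, move right, go to R
R | 0000[1]1BB   read 1 → write 0, move right, go to Q
Q | 00000[1]BB   read 1 → write 1, move left, go to P
P | 0000[0]1BB   read 0 → write 0, move right, go to R
R | 00000[1]BB   read 1 → write 0, move right, go to Q
Q | 000000[B]B   read B → write 0, move right, go to H
H | 0000000[B]
M halts after 20 transitions.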